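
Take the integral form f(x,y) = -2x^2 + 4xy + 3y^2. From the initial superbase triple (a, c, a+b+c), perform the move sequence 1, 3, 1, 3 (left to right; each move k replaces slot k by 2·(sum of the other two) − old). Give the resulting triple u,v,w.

start (-2,3,5) = (f(1,0),f(0,1),f(1,1))
replace slot 1: 2·(3+5) − (-2) = 18 → (18,3,5)
replace slot 3: 2·(18+3) − 5 = 37 → (18,3,37)
replace slot 1: 2·(3+37) − 18 = 62 → (62,3,37)
replace slot 3: 2·(62+3) − 37 = 93 → (62,3,93)

62,3,93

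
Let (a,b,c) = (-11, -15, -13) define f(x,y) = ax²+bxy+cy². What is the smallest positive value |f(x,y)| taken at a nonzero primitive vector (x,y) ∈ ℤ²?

translate: b→-7 (≡15 mod 22), so (11,15,13)→(11,-7,9)
flip: (11,-7,9)→(9,7,11)
reduced (well bottom): (9,7,11) with a≤c, −a<b≤a
well minimum |f| = |-9| = 9 (negative-definite)

9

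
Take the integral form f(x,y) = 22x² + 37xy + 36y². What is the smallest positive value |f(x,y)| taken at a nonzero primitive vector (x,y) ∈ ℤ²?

translate: b→-7 (≡37 mod 44), so (22,37,36)→(22,-7,21)
flip: (22,-7,21)→(21,7,22)
reduced (well bottom): (21,7,22) with a≤c, −a<b≤a
well minimum = a = 21

21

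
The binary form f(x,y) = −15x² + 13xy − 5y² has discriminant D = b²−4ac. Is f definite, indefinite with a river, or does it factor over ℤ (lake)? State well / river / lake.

D = b²−4ac = 13² − 4·(-15)·(-5) = -131
D < 0 ⇒ definite ⇒ every region one sign ⇒ single well

well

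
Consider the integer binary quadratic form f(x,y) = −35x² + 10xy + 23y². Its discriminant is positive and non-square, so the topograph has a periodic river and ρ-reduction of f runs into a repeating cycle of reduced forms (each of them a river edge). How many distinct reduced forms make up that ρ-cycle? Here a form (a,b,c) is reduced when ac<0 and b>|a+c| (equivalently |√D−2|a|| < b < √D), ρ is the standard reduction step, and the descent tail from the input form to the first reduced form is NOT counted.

D = 3320, ⌊√D⌋ = 57
descent: ρ → (23,36,-22)  [lands on river]
river: ρ → (-22,52,7)
river: ρ → (7,46,-43)
river: ρ → (-43,40,10)
river: ρ → (10,40,-43)
river: ρ → (-43,46,7)
river: ρ → (7,52,-22)
river: ρ → (-22,36,23)
river: ρ → (23,56,-2)
river: ρ → (-2,56,23)
ρ-cycle length = 10 (tail of 1 descent step not counted)

10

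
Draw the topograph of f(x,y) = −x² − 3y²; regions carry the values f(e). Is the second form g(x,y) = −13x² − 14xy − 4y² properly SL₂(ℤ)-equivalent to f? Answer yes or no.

D₁ = -12, D₂ = -12
f is negative-definite; reduce −f:
−f: reduced (well bottom): (1,0,3) with a≤c, −a<b≤a
flip sign back: reduced form of f is (-1,0,-3)
g is negative-definite; reduce −g:
−g: translate: b→-12 (≡14 mod 26), so (13,14,4)→(13,-12,3)
−g: flip: (13,-12,3)→(3,12,13)
−g: translate: b→0 (≡12 mod 6), so (3,12,13)→(3,0,1)
−g: flip: (3,0,1)→(1,0,3)
−g: reduced (well bottom): (1,0,3) with a≤c, −a<b≤a
flip sign back: reduced form of g is (-1,0,-3)
reduced forms (-1, 0, -3) vs (-1, 0, -3) ⇒ equivalent

yes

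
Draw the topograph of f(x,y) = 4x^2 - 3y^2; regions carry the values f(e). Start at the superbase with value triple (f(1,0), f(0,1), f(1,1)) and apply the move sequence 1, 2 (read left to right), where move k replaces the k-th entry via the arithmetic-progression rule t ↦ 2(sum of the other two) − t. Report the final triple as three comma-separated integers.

start (4,-3,1) = (f(1,0),f(0,1),f(1,1))
replace slot 1: 2·((-3)+1) − 4 = -8 → (-8,-3,1)
replace slot 2: 2·((-8)+1) − (-3) = -11 → (-8,-11,1)

-8,-11,1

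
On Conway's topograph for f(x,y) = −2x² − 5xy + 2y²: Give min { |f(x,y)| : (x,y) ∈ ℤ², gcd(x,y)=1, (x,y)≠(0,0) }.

descent: ρ → (2,5,-2)  [lands on river]
river: ρ → (-2,3,4)
river: ρ → (4,5,-1)
river: ρ → (-1,5,4)
river: ρ → (4,3,-2)
river: ρ → (-2,5,2)
river: ρ → (2,3,-4)
river: ρ → (-4,5,1)
river: ρ → (1,5,-4)
river: ρ → (-4,3,2)
closes: descent 1, river 10
min |a| on river = 1

1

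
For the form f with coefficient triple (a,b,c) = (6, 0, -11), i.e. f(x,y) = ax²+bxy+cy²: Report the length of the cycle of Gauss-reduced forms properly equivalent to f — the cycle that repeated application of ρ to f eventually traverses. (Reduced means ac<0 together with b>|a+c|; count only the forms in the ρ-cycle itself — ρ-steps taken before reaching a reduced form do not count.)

D = 264, ⌊√D⌋ = 16
descent: ρ → (-11,0,6)
descent: ρ → (6,12,-5)  [lands on river]
river: ρ → (-5,8,10)
river: ρ → (10,12,-3)
river: ρ → (-3,12,10)
river: ρ → (10,8,-5)
river: ρ → (-5,12,6)
ρ-cycle length = 6 (tail of 2 descent steps not counted)

6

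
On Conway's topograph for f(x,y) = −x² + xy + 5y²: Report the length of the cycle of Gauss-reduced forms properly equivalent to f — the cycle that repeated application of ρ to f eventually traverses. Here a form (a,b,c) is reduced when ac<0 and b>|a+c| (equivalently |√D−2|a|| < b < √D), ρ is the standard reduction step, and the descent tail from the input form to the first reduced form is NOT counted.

D = 21, ⌊√D⌋ = 4
descent: ρ → (5,-1,-1)
descent: ρ → (-1,3,3)  [lands on river]
river: ρ → (3,3,-1)
ρ-cycle length = 2 (tail of 2 descent steps not counted)

2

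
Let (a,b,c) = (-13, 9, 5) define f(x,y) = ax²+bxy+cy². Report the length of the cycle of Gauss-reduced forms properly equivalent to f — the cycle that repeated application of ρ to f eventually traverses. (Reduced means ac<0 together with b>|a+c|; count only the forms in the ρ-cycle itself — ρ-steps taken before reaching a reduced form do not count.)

D = 341, ⌊√D⌋ = 18
river: ρ → (5,11,-11)
river: ρ → (-11,11,5)
river: ρ → (5,9,-13)
river: ρ → (-13,17,1)
river: ρ → (1,17,-13)
river: ρ → (-13,9,5)
ρ-cycle length = 6 (tail of 0 descent steps not counted)

6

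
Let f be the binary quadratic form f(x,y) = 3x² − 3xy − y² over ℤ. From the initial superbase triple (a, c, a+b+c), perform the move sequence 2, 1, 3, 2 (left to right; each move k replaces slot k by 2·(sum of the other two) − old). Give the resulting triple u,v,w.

start (3,-1,-1) = (f(1,0),f(0,1),f(1,1))
replace slot 2: 2·(3+(-1)) − (-1) = 5 → (3,5,-1)
replace slot 1: 2·(5+(-1)) − 3 = 5 → (5,5,-1)
replace slot 3: 2·(5+5) − (-1) = 21 → (5,5,21)
replace slot 2: 2·(5+21) − 5 = 47 → (5,47,21)

5,47,21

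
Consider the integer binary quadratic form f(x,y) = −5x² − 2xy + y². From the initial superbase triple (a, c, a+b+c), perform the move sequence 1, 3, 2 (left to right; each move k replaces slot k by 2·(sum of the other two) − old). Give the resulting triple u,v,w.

start (-5,1,-6) = (f(1,0),f(0,1),f(1,1))
replace slot 1: 2·(1+(-6)) − (-5) = -5 → (-5,1,-6)
replace slot 3: 2·((-5)+1) − (-6) = -2 → (-5,1,-2)
replace slot 2: 2·((-5)+(-2)) − 1 = -15 → (-5,-15,-2)

-5,-15,-2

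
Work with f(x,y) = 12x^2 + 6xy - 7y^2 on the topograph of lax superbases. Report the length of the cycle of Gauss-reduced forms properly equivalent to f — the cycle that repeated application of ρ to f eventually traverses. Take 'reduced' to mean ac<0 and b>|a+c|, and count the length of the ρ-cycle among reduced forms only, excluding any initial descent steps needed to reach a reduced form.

D = 372, ⌊√D⌋ = 19
river: ρ → (-7,8,11)
river: ρ → (11,14,-4)
river: ρ → (-4,18,3)
river: ρ → (3,18,-4)
river: ρ → (-4,14,11)
river: ρ → (11,8,-7)
river: ρ → (-7,6,12)
river: ρ → (12,18,-1)
river: ρ → (-1,18,12)
river: ρ → (12,6,-7)
ρ-cycle length = 10 (tail of 0 descent steps not counted)

10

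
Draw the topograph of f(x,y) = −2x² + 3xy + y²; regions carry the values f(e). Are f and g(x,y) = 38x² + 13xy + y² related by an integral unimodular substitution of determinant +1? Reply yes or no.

D₁ = 17, D₂ = 17
river cycle of f (length 6): (1, 3, -2), (-2, 1, 2), (2, 3, -1), (-1, 3, 2), (2, 1, -2), (-2, 3, 1)
river cycle of g (length 6): (1, 3, -2), (-2, 1, 2), (2, 3, -1), (-1, 3, 2), (2, 1, -2), (-2, 3, 1)
cycles coincide ⇒ equivalent

yes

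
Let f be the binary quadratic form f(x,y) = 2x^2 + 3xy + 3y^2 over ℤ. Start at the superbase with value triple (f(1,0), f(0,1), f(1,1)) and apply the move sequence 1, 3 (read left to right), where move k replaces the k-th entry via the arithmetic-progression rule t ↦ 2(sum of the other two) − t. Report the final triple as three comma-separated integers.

start (2,3,8) = (f(1,0),f(0,1),f(1,1))
replace slot 1: 2·(3+8) − 2 = 20 → (20,3,8)
replace slot 3: 2·(20+3) − 8 = 38 → (20,3,38)

20,3,38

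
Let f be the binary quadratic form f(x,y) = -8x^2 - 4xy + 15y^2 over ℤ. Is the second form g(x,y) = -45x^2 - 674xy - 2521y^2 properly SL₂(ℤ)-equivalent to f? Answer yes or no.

D₁ = 496, D₂ = 496
river cycle of f (length 16): (-8, 12, 11), (11, 10, -9), (-9, 8, 12), (12, 16, -5), (-5, 14, 15), (15, 16, -4), (-4, 16, 15), (15, 14, -5), (-5, 16, 12), (12, 8, -9), … (6 more)
river cycle of g (length 16): (-8, 12, 11), (11, 10, -9), (-9, 8, 12), (12, 16, -5), (-5, 14, 15), (15, 16, -4), (-4, 16, 15), (15, 14, -5), (-5, 16, 12), (12, 8, -9), … (6 more)
cycles coincide ⇒ equivalent

yes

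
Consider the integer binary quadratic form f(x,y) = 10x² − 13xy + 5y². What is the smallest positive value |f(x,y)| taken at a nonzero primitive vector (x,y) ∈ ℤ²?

translate: b→7 (≡-13 mod 20), so (10,-13,5)→(10,7,2)
flip: (10,7,2)→(2,-7,10)
translate: b→1 (≡-7 mod 4), so (2,-7,10)→(2,1,4)
reduced (well bottom): (2,1,4) with a≤c, −a<b≤a
well minimum = a = 2

2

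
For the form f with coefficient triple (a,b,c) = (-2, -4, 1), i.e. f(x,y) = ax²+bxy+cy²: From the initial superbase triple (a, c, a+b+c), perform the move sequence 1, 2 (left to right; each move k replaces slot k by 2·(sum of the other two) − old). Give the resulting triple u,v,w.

start (-2,1,-5) = (f(1,0),f(0,1),f(1,1))
replace slot 1: 2·(1+(-5)) − (-2) = -6 → (-6,1,-5)
replace slot 2: 2·((-6)+(-5)) − 1 = -23 → (-6,-23,-5)

-6,-23,-5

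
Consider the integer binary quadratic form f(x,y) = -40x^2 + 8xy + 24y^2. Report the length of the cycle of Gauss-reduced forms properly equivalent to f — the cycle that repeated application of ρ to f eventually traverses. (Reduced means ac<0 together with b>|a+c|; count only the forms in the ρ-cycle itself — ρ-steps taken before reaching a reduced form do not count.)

D = 3904, ⌊√D⌋ = 62
descent: ρ → (24,40,-24)  [lands on river]
river: ρ → (-24,56,8)
river: ρ → (8,56,-24)
river: ρ → (-24,40,24)
river: ρ → (24,56,-8)
river: ρ → (-8,56,24)
ρ-cycle length = 6 (tail of 1 descent step not counted)

6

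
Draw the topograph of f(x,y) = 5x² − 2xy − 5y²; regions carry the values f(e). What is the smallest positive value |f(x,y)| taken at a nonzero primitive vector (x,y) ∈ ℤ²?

descent: ρ → (-5,2,5)  [lands on river]
river: ρ → (5,8,-2)
river: ρ → (-2,8,5)
river: ρ → (5,2,-5)
river: ρ → (-5,8,2)
river: ρ → (2,8,-5)
closes: descent 1, river 6
min |a| on river = 2

2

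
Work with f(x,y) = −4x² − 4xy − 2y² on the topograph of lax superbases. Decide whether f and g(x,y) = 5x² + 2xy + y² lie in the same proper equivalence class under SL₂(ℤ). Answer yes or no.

D₁ = -16, D₂ = -16
f is negative-definite; reduce −f:
−f: flip: (4,4,2)→(2,-4,4)
−f: translate: b→0 (≡-4 mod 4), so (2,-4,4)→(2,0,2)
−f: reduced (well bottom): (2,0,2) with a≤c, −a<b≤a
flip sign back: reduced form of f is (-2,0,-2)
g: flip: (5,2,1)→(1,-2,5)
g: translate: b→0 (≡-2 mod 2), so (1,-2,5)→(1,0,4)
g: reduced (well bottom): (1,0,4) with a≤c, −a<b≤a
reduced forms (-2, 0, -2) vs (1, 0, 4) ⇒ inequivalent

no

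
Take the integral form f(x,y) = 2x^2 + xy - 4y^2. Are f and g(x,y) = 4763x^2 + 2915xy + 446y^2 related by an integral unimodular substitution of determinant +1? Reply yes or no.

D₁ = 33, D₂ = 33
river cycle of f (length 4): (2, 5, -1), (-1, 5, 2), (2, 3, -3), (-3, 3, 2)
river cycle of g (length 4): (2, 5, -1), (-1, 5, 2), (2, 3, -3), (-3, 3, 2)
cycles coincide ⇒ equivalent

yes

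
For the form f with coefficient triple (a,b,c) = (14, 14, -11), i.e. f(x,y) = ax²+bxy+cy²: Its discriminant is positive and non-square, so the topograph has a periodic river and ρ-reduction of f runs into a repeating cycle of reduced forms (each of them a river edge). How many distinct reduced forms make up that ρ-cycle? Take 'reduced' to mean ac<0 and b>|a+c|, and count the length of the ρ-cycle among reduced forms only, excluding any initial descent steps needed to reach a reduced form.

D = 812, ⌊√D⌋ = 28
river: ρ → (-11,8,17)
river: ρ → (17,26,-2)
river: ρ → (-2,26,17)
river: ρ → (17,8,-11)
river: ρ → (-11,14,14)
river: ρ → (14,14,-11)
ρ-cycle length = 6 (tail of 0 descent steps not counted)

6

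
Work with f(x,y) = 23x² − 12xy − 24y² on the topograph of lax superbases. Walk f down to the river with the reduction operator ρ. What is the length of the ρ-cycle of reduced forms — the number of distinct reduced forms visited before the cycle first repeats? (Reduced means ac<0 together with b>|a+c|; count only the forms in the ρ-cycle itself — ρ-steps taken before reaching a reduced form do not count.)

D = 2352, ⌊√D⌋ = 48
descent: ρ → (-24,12,23)  [lands on river]
river: ρ → (23,34,-13)
river: ρ → (-13,44,8)
river: ρ → (8,36,-33)
river: ρ → (-33,30,11)
river: ρ → (11,36,-24)
ρ-cycle length = 6 (tail of 1 descent step not counted)

6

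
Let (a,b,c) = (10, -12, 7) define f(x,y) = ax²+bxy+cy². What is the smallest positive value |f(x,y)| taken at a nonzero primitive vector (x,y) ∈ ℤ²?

translate: b→8 (≡-12 mod 20), so (10,-12,7)→(10,8,5)
flip: (10,8,5)→(5,-8,10)
translate: b→2 (≡-8 mod 10), so (5,-8,10)→(5,2,7)
reduced (well bottom): (5,2,7) with a≤c, −a<b≤a
well minimum = a = 5

5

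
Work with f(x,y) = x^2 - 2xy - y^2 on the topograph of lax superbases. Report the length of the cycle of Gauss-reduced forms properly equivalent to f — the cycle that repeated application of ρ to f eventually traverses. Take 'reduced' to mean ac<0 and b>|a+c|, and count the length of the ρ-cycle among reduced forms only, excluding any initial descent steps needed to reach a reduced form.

D = 8, ⌊√D⌋ = 2
descent: ρ → (-1,2,1)  [lands on river]
river: ρ → (1,2,-1)
ρ-cycle length = 2 (tail of 1 descent step not counted)

2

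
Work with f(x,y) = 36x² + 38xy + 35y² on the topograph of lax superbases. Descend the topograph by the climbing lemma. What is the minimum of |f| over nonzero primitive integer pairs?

translate: b→-34 (≡38 mod 72), so (36,38,35)→(36,-34,33)
flip: (36,-34,33)→(33,34,36)
translate: b→-32 (≡34 mod 66), so (33,34,36)→(33,-32,35)
reduced (well bottom): (33,-32,35) with a≤c, −a<b≤a
well minimum = a = 33

33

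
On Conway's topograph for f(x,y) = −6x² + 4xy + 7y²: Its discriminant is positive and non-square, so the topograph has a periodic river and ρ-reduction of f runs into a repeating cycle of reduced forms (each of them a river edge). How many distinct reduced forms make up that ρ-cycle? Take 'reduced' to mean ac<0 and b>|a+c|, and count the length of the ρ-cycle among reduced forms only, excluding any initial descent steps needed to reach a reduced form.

D = 184, ⌊√D⌋ = 13
river: ρ → (7,10,-3)
river: ρ → (-3,8,10)
river: ρ → (10,12,-1)
river: ρ → (-1,12,10)
river: ρ → (10,8,-3)
river: ρ → (-3,10,7)
river: ρ → (7,4,-6)
river: ρ → (-6,8,5)
river: ρ → (5,12,-2)
river: ρ → (-2,12,5)
river: ρ → (5,8,-6)
river: ρ → (-6,4,7)
ρ-cycle length = 12 (tail of 0 descent steps not counted)

12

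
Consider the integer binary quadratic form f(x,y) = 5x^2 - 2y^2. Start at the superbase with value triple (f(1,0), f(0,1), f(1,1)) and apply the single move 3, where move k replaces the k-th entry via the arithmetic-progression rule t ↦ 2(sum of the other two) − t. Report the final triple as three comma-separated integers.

start (5,-2,3) = (f(1,0),f(0,1),f(1,1))
replace slot 3: 2·(5+(-2)) − 3 = 3 → (5,-2,3)

5,-2,3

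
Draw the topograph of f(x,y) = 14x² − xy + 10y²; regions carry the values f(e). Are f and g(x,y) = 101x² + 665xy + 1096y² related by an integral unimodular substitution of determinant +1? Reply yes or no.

D₁ = -559, D₂ = -559
f: flip: (14,-1,10)→(10,1,14)
f: reduced (well bottom): (10,1,14) with a≤c, −a<b≤a
g: translate: b→59 (≡665 mod 202), so (101,665,1096)→(101,59,10)
g: flip: (101,59,10)→(10,-59,101)
g: translate: b→1 (≡-59 mod 20), so (10,-59,101)→(10,1,14)
g: reduced (well bottom): (10,1,14) with a≤c, −a<b≤a
reduced forms (10, 1, 14) vs (10, 1, 14) ⇒ equivalent

yes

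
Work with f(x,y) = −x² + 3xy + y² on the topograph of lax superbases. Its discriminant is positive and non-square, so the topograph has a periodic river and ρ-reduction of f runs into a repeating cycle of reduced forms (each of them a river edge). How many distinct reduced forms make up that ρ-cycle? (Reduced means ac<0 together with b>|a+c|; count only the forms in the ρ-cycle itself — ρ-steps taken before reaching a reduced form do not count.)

D = 13, ⌊√D⌋ = 3
river: ρ → (1,3,-1)
river: ρ → (-1,3,1)
ρ-cycle length = 2 (tail of 0 descent steps not counted)

2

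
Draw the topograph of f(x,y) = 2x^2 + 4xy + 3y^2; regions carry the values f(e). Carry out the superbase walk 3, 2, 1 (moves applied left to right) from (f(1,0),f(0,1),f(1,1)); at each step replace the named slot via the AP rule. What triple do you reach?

start (2,3,9) = (f(1,0),f(0,1),f(1,1))
replace slot 3: 2·(2+3) − 9 = 1 → (2,3,1)
replace slot 2: 2·(2+1) − 3 = 3 → (2,3,1)
replace slot 1: 2·(3+1) − 2 = 6 → (6,3,1)

6,3,1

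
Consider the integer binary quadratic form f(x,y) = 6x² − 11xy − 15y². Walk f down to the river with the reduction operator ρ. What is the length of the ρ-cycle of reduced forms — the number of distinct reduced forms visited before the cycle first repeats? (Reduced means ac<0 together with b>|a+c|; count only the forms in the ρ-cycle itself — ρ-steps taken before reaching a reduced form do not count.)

D = 481, ⌊√D⌋ = 21
descent: ρ → (-15,11,6)  [lands on river]
river: ρ → (6,13,-13)
river: ρ → (-13,13,6)
river: ρ → (6,11,-15)
river: ρ → (-15,19,2)
river: ρ → (2,21,-5)
river: ρ → (-5,19,6)
river: ρ → (6,17,-8)
river: ρ → (-8,15,8)
river: ρ → (8,17,-6)
river: ρ → (-6,19,5)
river: ρ → (5,21,-2)
river: ρ → (-2,19,15)
river: ρ → (15,11,-6)
river: ρ → (-6,13,13)
river: ρ → (13,13,-6)
river: ρ → (-6,11,15)
river: ρ → (15,19,-2)
river: ρ → (-2,21,5)
river: ρ → (5,19,-6)
river: ρ → (-6,17,8)
river: ρ → (8,15,-8)
river: ρ → (-8,17,6)
river: ρ → (6,19,-5)
river: ρ → (-5,21,2)
river: ρ → (2,19,-15)
ρ-cycle length = 26 (tail of 1 descent step not counted)

26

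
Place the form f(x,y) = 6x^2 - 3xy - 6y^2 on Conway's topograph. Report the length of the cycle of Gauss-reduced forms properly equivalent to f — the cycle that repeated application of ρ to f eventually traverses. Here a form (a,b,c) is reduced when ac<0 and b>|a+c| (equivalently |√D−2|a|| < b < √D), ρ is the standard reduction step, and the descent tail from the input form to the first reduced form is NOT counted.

D = 153, ⌊√D⌋ = 12
descent: ρ → (-6,3,6)  [lands on river]
river: ρ → (6,9,-3)
river: ρ → (-3,9,6)
river: ρ → (6,3,-6)
river: ρ → (-6,9,3)
river: ρ → (3,9,-6)
ρ-cycle length = 6 (tail of 1 descent step not counted)

6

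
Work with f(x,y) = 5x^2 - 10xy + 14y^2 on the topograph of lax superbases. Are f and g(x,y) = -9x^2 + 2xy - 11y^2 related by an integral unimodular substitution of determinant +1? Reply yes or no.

D₁ = -180, D₂ = -392
discriminants differ ⇒ not SL₂(ℤ)-equivalent

no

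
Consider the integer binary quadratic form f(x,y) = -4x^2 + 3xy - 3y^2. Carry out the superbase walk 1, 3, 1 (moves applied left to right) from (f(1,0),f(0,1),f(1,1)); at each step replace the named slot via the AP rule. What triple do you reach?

start (-4,-3,-4) = (f(1,0),f(0,1),f(1,1))
replace slot 1: 2·((-3)+(-4)) − (-4) = -10 → (-10,-3,-4)
replace slot 3: 2·((-10)+(-3)) − (-4) = -22 → (-10,-3,-22)
replace slot 1: 2·((-3)+(-22)) − (-10) = -40 → (-40,-3,-22)

-40,-3,-22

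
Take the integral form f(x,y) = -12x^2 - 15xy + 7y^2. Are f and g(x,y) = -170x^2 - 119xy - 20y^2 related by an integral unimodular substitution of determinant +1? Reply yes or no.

D₁ = 561, D₂ = 561
river cycle of f (length 16): (7, 15, -12), (-12, 9, 10), (10, 11, -11), (-11, 11, 10), (10, 9, -12), (-12, 15, 7), (7, 13, -14), (-14, 15, 6), (6, 21, -5), (-5, 19, 10), … (6 more)
river cycle of g (length 16): (7, 15, -12), (-12, 9, 10), (10, 11, -11), (-11, 11, 10), (10, 9, -12), (-12, 15, 7), (7, 13, -14), (-14, 15, 6), (6, 21, -5), (-5, 19, 10), … (6 more)
cycles coincide ⇒ equivalent

yes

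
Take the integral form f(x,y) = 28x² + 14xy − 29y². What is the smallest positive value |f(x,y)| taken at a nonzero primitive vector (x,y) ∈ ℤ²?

river: ρ → (-29,44,13)
river: ρ → (13,34,-44)
river: ρ → (-44,54,3)
river: ρ → (3,54,-44)
river: ρ → (-44,34,13)
river: ρ → (13,44,-29)
river: ρ → (-29,14,28)
river: ρ → (28,42,-15)
river: ρ → (-15,48,19)
river: ρ → (19,28,-35)
river: ρ → (-35,42,12)
river: ρ → (12,54,-11)
river: ρ → (-11,56,7)
river: ρ → (7,56,-11)
river: ρ → (-11,54,12)
river: ρ → (12,42,-35)
river: ρ → (-35,28,19)
river: ρ → (19,48,-15)
river: ρ → (-15,42,28)
river: ρ → (28,14,-29)
closes: descent 0, river 20
min |a| on river = 3

3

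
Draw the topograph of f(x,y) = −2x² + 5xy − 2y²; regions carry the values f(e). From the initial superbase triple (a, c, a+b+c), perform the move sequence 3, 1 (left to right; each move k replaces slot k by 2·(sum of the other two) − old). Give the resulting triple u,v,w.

start (-2,-2,1) = (f(1,0),f(0,1),f(1,1))
replace slot 3: 2·((-2)+(-2)) − 1 = -9 → (-2,-2,-9)
replace slot 1: 2·((-2)+(-9)) − (-2) = -20 → (-20,-2,-9)

-20,-2,-9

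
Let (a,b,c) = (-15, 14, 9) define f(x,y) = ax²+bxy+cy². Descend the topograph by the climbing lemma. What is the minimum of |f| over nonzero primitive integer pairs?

river: ρ → (9,22,-7)
river: ρ → (-7,20,12)
river: ρ → (12,4,-15)
river: ρ → (-15,26,1)
river: ρ → (1,26,-15)
river: ρ → (-15,4,12)
river: ρ → (12,20,-7)
river: ρ → (-7,22,9)
river: ρ → (9,14,-15)
river: ρ → (-15,16,8)
river: ρ → (8,16,-15)
river: ρ → (-15,14,9)
closes: descent 0, river 12
min |a| on river = 1

1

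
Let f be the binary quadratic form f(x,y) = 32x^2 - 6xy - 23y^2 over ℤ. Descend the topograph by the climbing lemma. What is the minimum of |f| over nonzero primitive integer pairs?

descent: ρ → (-23,52,3)  [lands on river]
river: ρ → (3,50,-40)
river: ρ → (-40,30,13)
river: ρ → (13,48,-13)
river: ρ → (-13,30,40)
river: ρ → (40,50,-3)
river: ρ → (-3,52,23)
river: ρ → (23,40,-15)
river: ρ → (-15,50,8)
river: ρ → (8,46,-27)
river: ρ → (-27,8,27)
river: ρ → (27,46,-8)
river: ρ → (-8,50,15)
river: ρ → (15,40,-23)
closes: descent 1, river 14
min |a| on river = 3

3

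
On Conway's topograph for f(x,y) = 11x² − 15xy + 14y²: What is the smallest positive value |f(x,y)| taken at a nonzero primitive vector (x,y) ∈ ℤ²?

translate: b→7 (≡-15 mod 22), so (11,-15,14)→(11,7,10)
flip: (11,7,10)→(10,-7,11)
reduced (well bottom): (10,-7,11) with a≤c, −a<b≤a
well minimum = a = 10

10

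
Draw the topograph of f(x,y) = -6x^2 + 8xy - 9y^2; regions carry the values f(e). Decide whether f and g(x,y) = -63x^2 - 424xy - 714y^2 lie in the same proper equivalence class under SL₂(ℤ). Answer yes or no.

D₁ = -152, D₂ = -152
f is negative-definite; reduce −f:
−f: translate: b→4 (≡-8 mod 12), so (6,-8,9)→(6,4,7)
−f: reduced (well bottom): (6,4,7) with a≤c, −a<b≤a
flip sign back: reduced form of f is (-6,-4,-7)
g is negative-definite; reduce −g:
−g: translate: b→46 (≡424 mod 126), so (63,424,714)→(63,46,9)
−g: flip: (63,46,9)→(9,-46,63)
−g: translate: b→8 (≡-46 mod 18), so (9,-46,63)→(9,8,6)
−g: flip: (9,8,6)→(6,-8,9)
−g: translate: b→4 (≡-8 mod 12), so (6,-8,9)→(6,4,7)
−g: reduced (well bottom): (6,4,7) with a≤c, −a<b≤a
flip sign back: reduced form of g is (-6,-4,-7)
reduced forms (-6, -4, -7) vs (-6, -4, -7) ⇒ equivalent

yes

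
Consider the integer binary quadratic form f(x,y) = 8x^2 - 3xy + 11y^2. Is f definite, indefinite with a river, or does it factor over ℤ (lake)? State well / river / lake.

D = b²−4ac = (-3)² − 4·8·11 = -343
D < 0 ⇒ definite ⇒ every region one sign ⇒ single well

well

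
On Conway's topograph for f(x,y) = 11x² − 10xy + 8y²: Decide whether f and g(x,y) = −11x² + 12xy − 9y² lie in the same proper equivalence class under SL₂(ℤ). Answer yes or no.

D₁ = -252, D₂ = -252
f: flip: (11,-10,8)→(8,10,11)
f: translate: b→-6 (≡10 mod 16), so (8,10,11)→(8,-6,9)
f: reduced (well bottom): (8,-6,9) with a≤c, −a<b≤a
g is negative-definite; reduce −g:
−g: translate: b→10 (≡-12 mod 22), so (11,-12,9)→(11,10,8)
−g: flip: (11,10,8)→(8,-10,11)
−g: translate: b→6 (≡-10 mod 16), so (8,-10,11)→(8,6,9)
−g: reduced (well bottom): (8,6,9) with a≤c, −a<b≤a
flip sign back: reduced form of g is (-8,-6,-9)
reduced forms (8, -6, 9) vs (-8, -6, -9) ⇒ inequivalent

no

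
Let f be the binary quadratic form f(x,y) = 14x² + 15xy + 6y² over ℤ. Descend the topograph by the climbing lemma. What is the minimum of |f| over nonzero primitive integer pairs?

translate: b→-13 (≡15 mod 28), so (14,15,6)→(14,-13,5)
flip: (14,-13,5)→(5,13,14)
translate: b→3 (≡13 mod 10), so (5,13,14)→(5,3,6)
reduced (well bottom): (5,3,6) with a≤c, −a<b≤a
well minimum = a = 5

5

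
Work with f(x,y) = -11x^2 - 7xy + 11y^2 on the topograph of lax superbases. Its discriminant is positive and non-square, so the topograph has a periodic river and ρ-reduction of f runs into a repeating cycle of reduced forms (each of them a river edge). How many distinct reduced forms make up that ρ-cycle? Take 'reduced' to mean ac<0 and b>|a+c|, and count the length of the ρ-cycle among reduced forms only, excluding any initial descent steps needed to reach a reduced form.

D = 533, ⌊√D⌋ = 23
descent: ρ → (11,7,-11)  [lands on river]
river: ρ → (-11,15,7)
river: ρ → (7,13,-13)
river: ρ → (-13,13,7)
river: ρ → (7,15,-11)
river: ρ → (-11,7,11)
river: ρ → (11,15,-7)
river: ρ → (-7,13,13)
river: ρ → (13,13,-7)
river: ρ → (-7,15,11)
ρ-cycle length = 10 (tail of 1 descent step not counted)

10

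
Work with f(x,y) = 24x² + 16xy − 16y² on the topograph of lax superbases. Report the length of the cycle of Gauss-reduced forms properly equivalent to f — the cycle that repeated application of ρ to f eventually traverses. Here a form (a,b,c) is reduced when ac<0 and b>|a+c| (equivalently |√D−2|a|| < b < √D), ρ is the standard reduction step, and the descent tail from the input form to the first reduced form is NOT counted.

D = 1792, ⌊√D⌋ = 42
river: ρ → (-16,16,24)
river: ρ → (24,32,-8)
river: ρ → (-8,32,24)
river: ρ → (24,16,-16)
ρ-cycle length = 4 (tail of 0 descent steps not counted)

4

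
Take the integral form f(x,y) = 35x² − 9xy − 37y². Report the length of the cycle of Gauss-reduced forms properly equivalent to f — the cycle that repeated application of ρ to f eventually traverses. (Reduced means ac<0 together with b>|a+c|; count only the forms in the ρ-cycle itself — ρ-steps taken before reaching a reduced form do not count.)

D = 5261, ⌊√D⌋ = 72
descent: ρ → (-37,9,35)  [lands on river]
river: ρ → (35,61,-11)
river: ρ → (-11,71,5)
river: ρ → (5,69,-25)
river: ρ → (-25,31,43)
river: ρ → (43,55,-13)
river: ρ → (-13,49,55)
river: ρ → (55,61,-7)
river: ρ → (-7,65,37)
river: ρ → (37,9,-35)
river: ρ → (-35,61,11)
river: ρ → (11,71,-5)
river: ρ → (-5,69,25)
river: ρ → (25,31,-43)
river: ρ → (-43,55,13)
river: ρ → (13,49,-55)
river: ρ → (-55,61,7)
river: ρ → (7,65,-37)
ρ-cycle length = 18 (tail of 1 descent step not counted)

18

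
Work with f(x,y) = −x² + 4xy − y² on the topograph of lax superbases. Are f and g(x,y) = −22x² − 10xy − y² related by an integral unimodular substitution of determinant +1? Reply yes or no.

D₁ = 12, D₂ = 12
river cycle of f (length 2): (-1, 2, 2), (2, 2, -1)
river cycle of g (length 2): (-1, 2, 2), (2, 2, -1)
cycles coincide ⇒ equivalent

yes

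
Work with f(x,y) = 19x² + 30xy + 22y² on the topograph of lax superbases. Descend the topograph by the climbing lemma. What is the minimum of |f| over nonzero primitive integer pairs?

translate: b→-8 (≡30 mod 38), so (19,30,22)→(19,-8,11)
flip: (19,-8,11)→(11,8,19)
reduced (well bottom): (11,8,19) with a≤c, −a<b≤a
well minimum = a = 11

11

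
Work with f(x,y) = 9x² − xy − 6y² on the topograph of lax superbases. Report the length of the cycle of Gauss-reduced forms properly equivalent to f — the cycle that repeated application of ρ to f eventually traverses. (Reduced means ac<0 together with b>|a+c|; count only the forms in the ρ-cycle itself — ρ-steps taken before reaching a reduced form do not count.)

D = 217, ⌊√D⌋ = 14
descent: ρ → (-6,13,2)  [lands on river]
river: ρ → (2,11,-12)
river: ρ → (-12,13,1)
river: ρ → (1,13,-12)
river: ρ → (-12,11,2)
river: ρ → (2,13,-6)
river: ρ → (-6,11,4)
river: ρ → (4,13,-3)
river: ρ → (-3,11,8)
river: ρ → (8,5,-6)
river: ρ → (-6,7,7)
river: ρ → (7,7,-6)
river: ρ → (-6,5,8)
river: ρ → (8,11,-3)
river: ρ → (-3,13,4)
river: ρ → (4,11,-6)
ρ-cycle length = 16 (tail of 1 descent step not counted)

16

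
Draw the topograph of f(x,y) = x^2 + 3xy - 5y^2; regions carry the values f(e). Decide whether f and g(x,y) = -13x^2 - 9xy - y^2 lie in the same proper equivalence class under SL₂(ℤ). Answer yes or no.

D₁ = 29, D₂ = 29
river cycle of f (length 2): (1, 5, -1), (-1, 5, 1)
river cycle of g (length 2): (-1, 5, 1), (1, 5, -1)
cycles coincide ⇒ equivalent

yes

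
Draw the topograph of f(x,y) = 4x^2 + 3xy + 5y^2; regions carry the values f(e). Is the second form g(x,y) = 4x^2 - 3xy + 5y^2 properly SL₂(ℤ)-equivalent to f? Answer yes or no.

D₁ = -71, D₂ = -71
f: reduced (well bottom): (4,3,5) with a≤c, −a<b≤a
g: reduced (well bottom): (4,-3,5) with a≤c, −a<b≤a
reduced forms (4, 3, 5) vs (4, -3, 5) ⇒ inequivalent

no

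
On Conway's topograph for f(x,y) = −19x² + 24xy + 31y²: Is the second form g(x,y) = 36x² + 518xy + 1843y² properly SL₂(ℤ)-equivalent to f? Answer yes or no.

D₁ = 2932, D₂ = 2932
river cycle of f (length 18): (31, 38, -12), (-12, 34, 37), (37, 40, -9), (-9, 50, 12), (12, 46, -17), (-17, 22, 36), (36, 50, -3), (-3, 52, 19), (19, 24, -31), (-31, 38, 12), … (8 more)
river cycle of g (length 18): (-19, 24, 31), (31, 38, -12), (-12, 34, 37), (37, 40, -9), (-9, 50, 12), (12, 46, -17), (-17, 22, 36), (36, 50, -3), (-3, 52, 19), (19, 24, -31), … (8 more)
cycles coincide ⇒ equivalent

yes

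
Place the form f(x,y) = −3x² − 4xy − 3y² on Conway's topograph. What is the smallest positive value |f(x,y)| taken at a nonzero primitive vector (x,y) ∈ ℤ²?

translate: b→-2 (≡4 mod 6), so (3,4,3)→(3,-2,2)
flip: (3,-2,2)→(2,2,3)
reduced (well bottom): (2,2,3) with a≤c, −a<b≤a
well minimum |f| = |-2| = 2 (negative-definite)

2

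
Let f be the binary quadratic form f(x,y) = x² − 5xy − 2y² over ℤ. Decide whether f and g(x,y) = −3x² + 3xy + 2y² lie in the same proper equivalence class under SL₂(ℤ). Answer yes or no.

D₁ = 33, D₂ = 33
river cycle of f (length 4): (-2, 5, 1), (1, 5, -2), (-2, 3, 3), (3, 3, -2)
river cycle of g (length 4): (2, 5, -1), (-1, 5, 2), (2, 3, -3), (-3, 3, 2)
cycles differ ⇒ inequivalent

no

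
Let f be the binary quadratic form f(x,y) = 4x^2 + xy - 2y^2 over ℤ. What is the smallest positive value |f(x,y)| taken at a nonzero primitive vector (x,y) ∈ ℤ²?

descent: ρ → (-2,3,3)  [lands on river]
river: ρ → (3,3,-2)
river: ρ → (-2,5,1)
river: ρ → (1,5,-2)
closes: descent 1, river 4
min |a| on river = 1

1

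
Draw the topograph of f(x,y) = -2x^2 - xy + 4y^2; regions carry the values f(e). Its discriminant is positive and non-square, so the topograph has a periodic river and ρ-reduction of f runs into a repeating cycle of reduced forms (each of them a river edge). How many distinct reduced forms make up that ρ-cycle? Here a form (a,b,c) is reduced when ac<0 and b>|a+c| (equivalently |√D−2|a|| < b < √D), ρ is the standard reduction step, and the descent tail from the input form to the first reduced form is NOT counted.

D = 33, ⌊√D⌋ = 5
descent: ρ → (4,1,-2)
descent: ρ → (-2,3,3)  [lands on river]
river: ρ → (3,3,-2)
river: ρ → (-2,5,1)
river: ρ → (1,5,-2)
ρ-cycle length = 4 (tail of 2 descent steps not counted)

4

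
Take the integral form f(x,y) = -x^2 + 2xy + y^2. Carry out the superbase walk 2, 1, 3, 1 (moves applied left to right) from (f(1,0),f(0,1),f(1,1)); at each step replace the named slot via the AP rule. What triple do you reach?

start (-1,1,2) = (f(1,0),f(0,1),f(1,1))
replace slot 2: 2·((-1)+2) − 1 = 1 → (-1,1,2)
replace slot 1: 2·(1+2) − (-1) = 7 → (7,1,2)
replace slot 3: 2·(7+1) − 2 = 14 → (7,1,14)
replace slot 1: 2·(1+14) − 7 = 23 → (23,1,14)

23,1,14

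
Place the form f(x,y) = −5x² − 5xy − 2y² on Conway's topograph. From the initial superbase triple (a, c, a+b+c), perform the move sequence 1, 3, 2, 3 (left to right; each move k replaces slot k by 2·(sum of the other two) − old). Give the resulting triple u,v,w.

start (-5,-2,-12) = (f(1,0),f(0,1),f(1,1))
replace slot 1: 2·((-2)+(-12)) − (-5) = -23 → (-23,-2,-12)
replace slot 3: 2·((-23)+(-2)) − (-12) = -38 → (-23,-2,-38)
replace slot 2: 2·((-23)+(-38)) − (-2) = -120 → (-23,-120,-38)
replace slot 3: 2·((-23)+(-120)) − (-38) = -248 → (-23,-120,-248)

-23,-120,-248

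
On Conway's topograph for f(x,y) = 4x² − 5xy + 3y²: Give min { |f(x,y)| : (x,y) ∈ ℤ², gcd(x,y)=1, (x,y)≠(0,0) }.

translate: b→3 (≡-5 mod 8), so (4,-5,3)→(4,3,2)
flip: (4,3,2)→(2,-3,4)
translate: b→1 (≡-3 mod 4), so (2,-3,4)→(2,1,3)
reduced (well bottom): (2,1,3) with a≤c, −a<b≤a
well minimum = a = 2

2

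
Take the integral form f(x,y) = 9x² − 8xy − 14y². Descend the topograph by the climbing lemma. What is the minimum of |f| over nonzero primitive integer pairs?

descent: ρ → (-14,8,9)  [lands on river]
river: ρ → (9,10,-13)
river: ρ → (-13,16,6)
river: ρ → (6,20,-7)
river: ρ → (-7,22,3)
river: ρ → (3,20,-14)
closes: descent 1, river 6
min |a| on river = 3

3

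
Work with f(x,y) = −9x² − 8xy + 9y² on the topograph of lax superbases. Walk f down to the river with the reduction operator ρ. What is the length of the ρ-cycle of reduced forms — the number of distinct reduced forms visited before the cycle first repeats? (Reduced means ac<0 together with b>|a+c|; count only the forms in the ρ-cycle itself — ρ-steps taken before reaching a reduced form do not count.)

D = 388, ⌊√D⌋ = 19
descent: ρ → (9,8,-9)  [lands on river]
river: ρ → (-9,10,8)
river: ρ → (8,6,-11)
river: ρ → (-11,16,3)
river: ρ → (3,14,-16)
river: ρ → (-16,18,1)
river: ρ → (1,18,-16)
river: ρ → (-16,14,3)
river: ρ → (3,16,-11)
river: ρ → (-11,6,8)
river: ρ → (8,10,-9)
river: ρ → (-9,8,9)
river: ρ → (9,10,-8)
river: ρ → (-8,6,11)
river: ρ → (11,16,-3)
river: ρ → (-3,14,16)
river: ρ → (16,18,-1)
river: ρ → (-1,18,16)
river: ρ → (16,14,-3)
river: ρ → (-3,16,11)
river: ρ → (11,6,-8)
river: ρ → (-8,10,9)
ρ-cycle length = 22 (tail of 1 descent step not counted)

22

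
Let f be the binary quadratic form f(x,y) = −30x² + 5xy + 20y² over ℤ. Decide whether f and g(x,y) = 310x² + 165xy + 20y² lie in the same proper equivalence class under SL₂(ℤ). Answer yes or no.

D₁ = 2425, D₂ = 2425
river cycle of f (length 18): (20, 35, -15), (-15, 25, 30), (30, 35, -10), (-10, 45, 10), (10, 35, -30), (-30, 25, 15), (15, 35, -20), (-20, 45, 5), (5, 45, -20), (-20, 35, 15), … (8 more)
river cycle of g (length 18): (20, 35, -15), (-15, 25, 30), (30, 35, -10), (-10, 45, 10), (10, 35, -30), (-30, 25, 15), (15, 35, -20), (-20, 45, 5), (5, 45, -20), (-20, 35, 15), … (8 more)
cycles coincide ⇒ equivalent

yes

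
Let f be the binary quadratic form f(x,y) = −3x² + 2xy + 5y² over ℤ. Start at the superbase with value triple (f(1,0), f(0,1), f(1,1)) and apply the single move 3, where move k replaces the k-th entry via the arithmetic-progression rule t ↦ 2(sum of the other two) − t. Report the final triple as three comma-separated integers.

start (-3,5,4) = (f(1,0),f(0,1),f(1,1))
replace slot 3: 2·((-3)+5) − 4 = 0 → (-3,5,0)

-3,5,0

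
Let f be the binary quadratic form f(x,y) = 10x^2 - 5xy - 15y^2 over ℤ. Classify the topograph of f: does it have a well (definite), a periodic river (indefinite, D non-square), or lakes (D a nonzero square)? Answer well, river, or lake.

D = b²−4ac = (-5)² − 4·10·(-15) = 625
D = 25² is a perfect square ⇒ form factors over ℤ ⇒ lakes

lake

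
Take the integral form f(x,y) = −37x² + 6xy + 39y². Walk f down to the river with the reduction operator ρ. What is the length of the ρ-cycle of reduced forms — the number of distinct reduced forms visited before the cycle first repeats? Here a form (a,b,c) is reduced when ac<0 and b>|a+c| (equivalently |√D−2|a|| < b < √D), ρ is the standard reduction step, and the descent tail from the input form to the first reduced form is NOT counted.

D = 5808, ⌊√D⌋ = 76
river: ρ → (39,72,-4)
river: ρ → (-4,72,39)
river: ρ → (39,6,-37)
river: ρ → (-37,68,8)
river: ρ → (8,76,-1)
river: ρ → (-1,76,8)
river: ρ → (8,68,-37)
river: ρ → (-37,6,39)
ρ-cycle length = 8 (tail of 0 descent steps not counted)

8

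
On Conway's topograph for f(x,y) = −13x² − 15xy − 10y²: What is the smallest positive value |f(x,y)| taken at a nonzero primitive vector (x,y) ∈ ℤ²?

translate: b→-11 (≡15 mod 26), so (13,15,10)→(13,-11,8)
flip: (13,-11,8)→(8,11,13)
translate: b→-5 (≡11 mod 16), so (8,11,13)→(8,-5,10)
reduced (well bottom): (8,-5,10) with a≤c, −a<b≤a
well minimum |f| = |-8| = 8 (negative-definite)

8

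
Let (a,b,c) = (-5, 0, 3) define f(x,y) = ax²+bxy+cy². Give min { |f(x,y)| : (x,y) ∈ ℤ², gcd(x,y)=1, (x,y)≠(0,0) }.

descent: ρ → (3,6,-2)  [lands on river]
river: ρ → (-2,6,3)
closes: descent 1, river 2
min |a| on river = 2

2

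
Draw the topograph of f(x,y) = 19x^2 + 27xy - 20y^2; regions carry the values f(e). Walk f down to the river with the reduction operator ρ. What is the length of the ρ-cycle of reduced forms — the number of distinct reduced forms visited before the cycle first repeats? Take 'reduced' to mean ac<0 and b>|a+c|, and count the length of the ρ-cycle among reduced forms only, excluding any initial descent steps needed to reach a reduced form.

D = 2249, ⌊√D⌋ = 47
river: ρ → (-20,13,26)
river: ρ → (26,39,-7)
river: ρ → (-7,45,8)
river: ρ → (8,35,-32)
river: ρ → (-32,29,11)
river: ρ → (11,37,-20)
river: ρ → (-20,43,5)
river: ρ → (5,47,-2)
river: ρ → (-2,45,28)
river: ρ → (28,11,-19)
river: ρ → (-19,27,20)
river: ρ → (20,13,-26)
river: ρ → (-26,39,7)
river: ρ → (7,45,-8)
river: ρ → (-8,35,32)
river: ρ → (32,29,-11)
river: ρ → (-11,37,20)
river: ρ → (20,43,-5)
river: ρ → (-5,47,2)
river: ρ → (2,45,-28)
river: ρ → (-28,11,19)
river: ρ → (19,27,-20)
ρ-cycle length = 22 (tail of 0 descent steps not counted)

22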